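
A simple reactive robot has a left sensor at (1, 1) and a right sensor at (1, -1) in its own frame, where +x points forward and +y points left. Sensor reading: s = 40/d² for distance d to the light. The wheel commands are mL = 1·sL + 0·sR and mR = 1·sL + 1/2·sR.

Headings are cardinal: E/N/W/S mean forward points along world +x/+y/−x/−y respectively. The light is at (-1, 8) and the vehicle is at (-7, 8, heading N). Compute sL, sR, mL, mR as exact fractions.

4/5 20/13 4/5 102/65

left sensor world pos  = (-8, 9); dL² = 50
right sensor world pos = (-6, 9); dR² = 26
sL = 40/50 = 4/5
sR = 40/26 = 20/13
mL = 1·sL + 0·sR = 4/5
mR = 1·sL + 1/2·sR = 102/65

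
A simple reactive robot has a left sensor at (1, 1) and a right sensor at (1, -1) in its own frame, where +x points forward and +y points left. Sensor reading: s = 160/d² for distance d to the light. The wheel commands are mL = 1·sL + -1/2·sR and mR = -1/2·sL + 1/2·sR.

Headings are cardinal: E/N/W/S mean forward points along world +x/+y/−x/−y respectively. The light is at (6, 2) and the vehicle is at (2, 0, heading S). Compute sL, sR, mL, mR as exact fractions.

left sensor world pos  = (3, -1); dL² = 18
right sensor world pos = (1, -1); dR² = 34
sL = 160/18 = 80/9
sR = 160/34 = 80/17
mL = 1·sL + -1/2·sR = 1000/153
mR = -1/2·sL + 1/2·sR = -320/153

80/9 80/17 1000/153 -320/153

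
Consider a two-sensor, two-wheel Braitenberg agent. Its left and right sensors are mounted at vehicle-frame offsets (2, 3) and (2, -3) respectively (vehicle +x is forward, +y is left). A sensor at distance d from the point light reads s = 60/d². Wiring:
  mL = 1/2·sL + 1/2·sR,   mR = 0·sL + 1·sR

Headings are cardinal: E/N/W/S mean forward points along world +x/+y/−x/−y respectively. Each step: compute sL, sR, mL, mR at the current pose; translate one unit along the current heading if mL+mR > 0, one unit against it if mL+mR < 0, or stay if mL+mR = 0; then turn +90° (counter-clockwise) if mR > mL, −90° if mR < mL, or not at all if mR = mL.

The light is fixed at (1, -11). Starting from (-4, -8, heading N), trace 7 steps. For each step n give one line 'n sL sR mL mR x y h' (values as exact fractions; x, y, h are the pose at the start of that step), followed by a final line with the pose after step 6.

n=0: pose=(-4,-8,N); sL=60/89, sR=60/29; mL=3540/2581, mR=60/29; mL+mR=8880/2581 → advance +1; mR−mL=1800/2581 → turn +1·90°
n=1: pose=(-4,-7,W); sL=6/5, sR=30/49; mL=222/245, mR=30/49; mL+mR=372/245 → advance +1; mR−mL=-72/245 → turn -1·90°
n=2: pose=(-5,-7,N); sL=20/39, sR=4/3; mL=12/13, mR=4/3; mL+mR=88/39 → advance +1; mR−mL=16/39 → turn +1·90°
n=3: pose=(-5,-6,W); sL=15/17, sR=15/32; mL=735/1088, mR=15/32; mL+mR=1245/1088 → advance +1; mR−mL=-225/1088 → turn -1·90°
n=4: pose=(-6,-6,N); sL=60/149, sR=12/13; mL=1284/1937, mR=12/13; mL+mR=3072/1937 → advance +1; mR−mL=504/1937 → turn +1·90°
n=5: pose=(-6,-5,W); sL=2/3, sR=10/27; mL=14/27, mR=10/27; mL+mR=8/9 → advance +1; mR−mL=-4/27 → turn -1·90°
n=6: pose=(-7,-5,N); sL=12/37, sR=60/89; mL=1644/3293, mR=60/89; mL+mR=3864/3293 → advance +1; mR−mL=576/3293 → turn +1·90°

0 60/89 60/29 3540/2581 60/29 -4 -8 N
1 6/5 30/49 222/245 30/49 -4 -7 W
2 20/39 4/3 12/13 4/3 -5 -7 N
3 15/17 15/32 735/1088 15/32 -5 -6 W
4 60/149 12/13 1284/1937 12/13 -6 -6 N
5 2/3 10/27 14/27 10/27 -6 -5 W
6 12/37 60/89 1644/3293 60/89 -7 -5 N
final -7 -4 W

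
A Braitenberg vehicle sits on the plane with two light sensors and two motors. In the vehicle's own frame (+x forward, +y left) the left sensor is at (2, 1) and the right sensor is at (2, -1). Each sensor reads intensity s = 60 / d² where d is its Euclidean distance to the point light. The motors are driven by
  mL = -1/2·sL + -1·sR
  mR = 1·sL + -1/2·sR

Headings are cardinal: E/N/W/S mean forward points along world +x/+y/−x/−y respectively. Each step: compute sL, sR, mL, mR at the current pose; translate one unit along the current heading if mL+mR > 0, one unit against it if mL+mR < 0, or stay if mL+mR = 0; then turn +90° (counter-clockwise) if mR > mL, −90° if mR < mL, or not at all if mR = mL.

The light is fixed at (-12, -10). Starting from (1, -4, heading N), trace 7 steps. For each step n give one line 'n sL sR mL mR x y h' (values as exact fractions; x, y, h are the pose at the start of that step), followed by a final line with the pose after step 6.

n=0: pose=(1,-4,N); sL=15/52, sR=3/13; mL=-3/8, mR=9/52; mL+mR=-21/104 → advance -1; mR−mL=57/104 → turn +1·90°
n=1: pose=(1,-5,W); sL=60/137, sR=60/157; mL=-12930/21509, mR=5310/21509; mL+mR=-7620/21509 → advance -1; mR−mL=18240/21509 → turn +1·90°
n=2: pose=(2,-5,S); sL=10/39, sR=30/89; mL=-1615/3471, mR=305/3471; mL+mR=-1310/3471 → advance -1; mR−mL=640/1157 → turn +1·90°
n=3: pose=(2,-4,E); sL=12/61, sR=60/281; mL=-5346/17141, mR=1542/17141; mL+mR=-3804/17141 → advance -1; mR−mL=6888/17141 → turn +1·90°
n=4: pose=(1,-4,N); sL=15/52, sR=3/13; mL=-3/8, mR=9/52; mL+mR=-21/104 → advance -1; mR−mL=57/104 → turn +1·90°
n=5: pose=(1,-5,W); sL=60/137, sR=60/157; mL=-12930/21509, mR=5310/21509; mL+mR=-7620/21509 → advance -1; mR−mL=18240/21509 → turn +1·90°
n=6: pose=(2,-5,S); sL=10/39, sR=30/89; mL=-1615/3471, mR=305/3471; mL+mR=-1310/3471 → advance -1; mR−mL=640/1157 → turn +1·90°

0 15/52 3/13 -3/8 9/52 1 -4 N
1 60/137 60/157 -12930/21509 5310/21509 1 -5 W
2 10/39 30/89 -1615/3471 305/3471 2 -5 S
3 12/61 60/281 -5346/17141 1542/17141 2 -4 E
4 15/52 3/13 -3/8 9/52 1 -4 N
5 60/137 60/157 -12930/21509 5310/21509 1 -5 W
6 10/39 30/89 -1615/3471 305/3471 2 -5 S
final 2 -4 E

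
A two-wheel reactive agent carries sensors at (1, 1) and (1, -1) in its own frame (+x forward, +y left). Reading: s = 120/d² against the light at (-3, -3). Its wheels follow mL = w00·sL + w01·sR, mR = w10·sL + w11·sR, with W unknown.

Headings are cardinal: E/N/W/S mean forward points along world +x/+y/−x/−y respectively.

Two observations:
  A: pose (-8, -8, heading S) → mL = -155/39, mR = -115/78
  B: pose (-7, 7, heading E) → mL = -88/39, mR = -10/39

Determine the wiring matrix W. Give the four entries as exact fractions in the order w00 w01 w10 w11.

obs A: pose=(-8,-8,S) → sL=30/13, sR=5/3, mL=-155/39, mR=-115/78
obs B: pose=(-7,7,E) → sL=12/13, sR=4/3, mL=-88/39, mR=-10/39
sensor matrix S = [[30/13, 5/3], [12/13, 4/3]]; det S = 20/13
solve [mL_A; mL_B] = S·[w00; w01] and [mR_A; mR_B] = S·[w10; w11]:
  w00 = -1, w01 = -1, w10 = -1, w11 = 1/2

-1 -1 -1 1/2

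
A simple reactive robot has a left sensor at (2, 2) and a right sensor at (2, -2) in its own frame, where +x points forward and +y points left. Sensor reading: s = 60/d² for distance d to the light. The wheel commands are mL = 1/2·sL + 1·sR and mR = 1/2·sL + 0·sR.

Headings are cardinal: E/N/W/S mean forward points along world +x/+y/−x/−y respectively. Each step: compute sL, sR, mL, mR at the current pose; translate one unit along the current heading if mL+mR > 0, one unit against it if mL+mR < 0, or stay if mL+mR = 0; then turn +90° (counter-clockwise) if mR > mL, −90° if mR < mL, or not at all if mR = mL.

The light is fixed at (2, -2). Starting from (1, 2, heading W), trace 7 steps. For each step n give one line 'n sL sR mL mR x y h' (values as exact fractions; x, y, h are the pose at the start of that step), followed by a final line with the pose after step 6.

n=0: pose=(1,2,W); sL=60/13, sR=4/3; mL=142/39, mR=30/13; mL+mR=232/39 → advance +1; mR−mL=-4/3 → turn -1·90°
n=1: pose=(0,2,N); sL=15/13, sR=5/3; mL=175/78, mR=15/26; mL+mR=110/39 → advance +1; mR−mL=-5/3 → turn -1·90°
n=2: pose=(0,3,E); sL=60/49, sR=20/3; mL=1070/147, mR=30/49; mL+mR=1160/147 → advance +1; mR−mL=-20/3 → turn -1·90°
n=3: pose=(1,3,S); sL=6, sR=10/3; mL=19/3, mR=3; mL+mR=28/3 → advance +1; mR−mL=-10/3 → turn -1·90°
n=4: pose=(1,2,W); sL=60/13, sR=4/3; mL=142/39, mR=30/13; mL+mR=232/39 → advance +1; mR−mL=-4/3 → turn -1·90°
n=5: pose=(0,2,N); sL=15/13, sR=5/3; mL=175/78, mR=15/26; mL+mR=110/39 → advance +1; mR−mL=-5/3 → turn -1·90°
n=6: pose=(0,3,E); sL=60/49, sR=20/3; mL=1070/147, mR=30/49; mL+mR=1160/147 → advance +1; mR−mL=-20/3 → turn -1·90°

0 60/13 4/3 142/39 30/13 1 2 W
1 15/13 5/3 175/78 15/26 0 2 N
2 60/49 20/3 1070/147 30/49 0 3 E
3 6 10/3 19/3 3 1 3 S
4 60/13 4/3 142/39 30/13 1 2 W
5 15/13 5/3 175/78 15/26 0 2 N
6 60/49 20/3 1070/147 30/49 0 3 E
final 1 3 S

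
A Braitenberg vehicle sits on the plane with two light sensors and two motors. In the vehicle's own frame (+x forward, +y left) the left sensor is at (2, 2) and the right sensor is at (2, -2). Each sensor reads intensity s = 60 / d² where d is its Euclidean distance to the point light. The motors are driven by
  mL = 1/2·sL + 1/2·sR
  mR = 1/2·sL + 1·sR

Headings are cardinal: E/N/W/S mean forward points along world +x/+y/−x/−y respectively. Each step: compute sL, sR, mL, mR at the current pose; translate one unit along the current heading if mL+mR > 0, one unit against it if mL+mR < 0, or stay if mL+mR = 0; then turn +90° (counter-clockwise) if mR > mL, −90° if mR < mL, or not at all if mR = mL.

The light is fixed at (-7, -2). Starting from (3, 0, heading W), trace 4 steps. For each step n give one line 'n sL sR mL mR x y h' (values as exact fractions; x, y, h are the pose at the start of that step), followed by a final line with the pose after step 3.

n=0: pose=(3,0,W); sL=15/16, sR=3/4; mL=27/32, mR=39/32; mL+mR=33/16 → advance +1; mR−mL=3/8 → turn +1·90°
n=1: pose=(2,0,S); sL=60/121, sR=60/49; mL=5100/5929, mR=8730/5929; mL+mR=13830/5929 → advance +1; mR−mL=30/49 → turn +1·90°
n=2: pose=(2,-1,E); sL=6/13, sR=30/61; mL=378/793, mR=573/793; mL+mR=951/793 → advance +1; mR−mL=15/61 → turn +1·90°
n=3: pose=(3,-1,N); sL=60/73, sR=20/51; mL=2260/3723, mR=2990/3723; mL+mR=1750/1241 → advance +1; mR−mL=10/51 → turn +1·90°

0 15/16 3/4 27/32 39/32 3 0 W
1 60/121 60/49 5100/5929 8730/5929 2 0 S
2 6/13 30/61 378/793 573/793 2 -1 E
3 60/73 20/51 2260/3723 2990/3723 3 -1 N
final 3 0 W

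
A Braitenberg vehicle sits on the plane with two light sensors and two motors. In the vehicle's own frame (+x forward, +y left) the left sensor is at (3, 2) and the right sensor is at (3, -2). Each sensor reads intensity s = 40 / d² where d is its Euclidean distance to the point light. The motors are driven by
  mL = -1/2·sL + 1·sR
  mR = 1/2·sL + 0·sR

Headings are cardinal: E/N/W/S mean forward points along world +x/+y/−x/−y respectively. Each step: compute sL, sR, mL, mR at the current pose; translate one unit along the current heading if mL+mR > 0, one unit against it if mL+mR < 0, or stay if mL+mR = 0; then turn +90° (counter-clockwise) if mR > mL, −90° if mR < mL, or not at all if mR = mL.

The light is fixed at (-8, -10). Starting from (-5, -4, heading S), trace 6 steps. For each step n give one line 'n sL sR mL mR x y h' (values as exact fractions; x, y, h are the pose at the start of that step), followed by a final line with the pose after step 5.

n=0: pose=(-5,-4,S); sL=20/17, sR=4; mL=58/17, mR=10/17; mL+mR=4 → advance +1; mR−mL=-48/17 → turn -1·90°
n=1: pose=(-5,-5,W); sL=40/9, sR=40/49; mL=-620/441, mR=20/9; mL+mR=40/49 → advance +1; mR−mL=1600/441 → turn +1·90°
n=2: pose=(-6,-5,S); sL=2, sR=10; mL=9, mR=1; mL+mR=10 → advance +1; mR−mL=-8 → turn -1·90°
n=3: pose=(-6,-6,W); sL=8, sR=40/37; mL=-108/37, mR=4; mL+mR=40/37 → advance +1; mR−mL=256/37 → turn +1·90°
n=4: pose=(-7,-6,S); sL=4, sR=20; mL=18, mR=2; mL+mR=20 → advance +1; mR−mL=-16 → turn -1·90°
n=5: pose=(-7,-7,W); sL=8, sR=40/29; mL=-76/29, mR=4; mL+mR=40/29 → advance +1; mR−mL=192/29 → turn +1·90°

0 20/17 4 58/17 10/17 -5 -4 S
1 40/9 40/49 -620/441 20/9 -5 -5 W
2 2 10 9 1 -6 -5 S
3 8 40/37 -108/37 4 -6 -6 W
4 4 20 18 2 -7 -6 S
5 8 40/29 -76/29 4 -7 -7 W
final -8 -7 S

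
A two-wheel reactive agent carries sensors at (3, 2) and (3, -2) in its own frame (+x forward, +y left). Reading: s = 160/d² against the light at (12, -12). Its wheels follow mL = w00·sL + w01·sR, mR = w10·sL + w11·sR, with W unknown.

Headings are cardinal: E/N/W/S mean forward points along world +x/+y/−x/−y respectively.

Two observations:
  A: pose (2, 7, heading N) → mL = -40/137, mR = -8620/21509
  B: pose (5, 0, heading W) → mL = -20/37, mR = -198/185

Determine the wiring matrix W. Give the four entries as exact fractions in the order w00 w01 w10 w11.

0 -1 -1 -1/2

obs A: pose=(2,7,N) → sL=40/157, sR=40/137, mL=-40/137, mR=-8620/21509
obs B: pose=(5,0,W) → sL=4/5, sR=20/37, mL=-20/37, mR=-198/185
sensor matrix S = [[40/157, 40/137], [4/5, 20/37]]; det S = -76288/795833
solve [mL_A; mL_B] = S·[w00; w01] and [mR_A; mR_B] = S·[w10; w11]:
  w00 = 0, w01 = -1, w10 = -1, w11 = -1/2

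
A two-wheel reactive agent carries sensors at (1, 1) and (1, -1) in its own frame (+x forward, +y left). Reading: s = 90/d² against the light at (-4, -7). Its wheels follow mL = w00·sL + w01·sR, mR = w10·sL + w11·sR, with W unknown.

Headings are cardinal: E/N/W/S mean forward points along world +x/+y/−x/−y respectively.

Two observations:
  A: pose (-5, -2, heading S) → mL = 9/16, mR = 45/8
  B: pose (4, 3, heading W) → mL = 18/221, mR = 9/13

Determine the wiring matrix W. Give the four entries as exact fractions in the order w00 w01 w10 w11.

obs A: pose=(-5,-2,S) → sL=45/8, sR=9/2, mL=9/16, mR=45/8
obs B: pose=(4,3,W) → sL=9/13, sR=9/17, mL=18/221, mR=9/13
sensor matrix S = [[45/8, 9/2], [9/13, 9/17]]; det S = -243/1768
solve [mL_A; mL_B] = S·[w00; w01] and [mR_A; mR_B] = S·[w10; w11]:
  w00 = 1/2, w01 = -1/2, w10 = 1, w11 = 0

1/2 -1/2 1 0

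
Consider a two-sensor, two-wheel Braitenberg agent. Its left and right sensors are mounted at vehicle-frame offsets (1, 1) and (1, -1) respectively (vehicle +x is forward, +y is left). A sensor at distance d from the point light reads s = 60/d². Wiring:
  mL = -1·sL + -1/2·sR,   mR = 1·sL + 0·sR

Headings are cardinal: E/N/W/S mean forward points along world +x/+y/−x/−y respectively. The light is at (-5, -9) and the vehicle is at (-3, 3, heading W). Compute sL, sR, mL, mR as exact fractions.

left sensor world pos  = (-4, 2); dL² = 122
right sensor world pos = (-4, 4); dR² = 170
sL = 60/122 = 30/61
sR = 60/170 = 6/17
mL = -1·sL + -1/2·sR = -693/1037
mR = 1·sL + 0·sR = 30/61

30/61 6/17 -693/1037 30/61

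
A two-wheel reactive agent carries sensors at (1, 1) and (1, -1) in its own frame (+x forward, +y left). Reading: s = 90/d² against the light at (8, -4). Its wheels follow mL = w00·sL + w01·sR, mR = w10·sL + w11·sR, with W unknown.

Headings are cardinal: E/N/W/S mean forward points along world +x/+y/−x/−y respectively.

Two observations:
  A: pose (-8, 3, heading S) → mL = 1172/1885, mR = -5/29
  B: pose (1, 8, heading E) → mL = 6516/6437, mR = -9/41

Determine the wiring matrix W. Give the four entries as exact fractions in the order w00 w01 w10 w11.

obs A: pose=(-8,3,S) → sL=10/29, sR=18/65, mL=1172/1885, mR=-5/29
obs B: pose=(1,8,E) → sL=18/41, sR=90/157, mL=6516/6437, mR=-9/41
sensor matrix S = [[10/29, 18/65], [18/41, 90/157]]; det S = 923328/12133745
solve [mL_A; mL_B] = S·[w00; w01] and [mR_A; mR_B] = S·[w10; w11]:
  w00 = 1, w01 = 1, w10 = -1/2, w11 = 0

1 1 -1/2 0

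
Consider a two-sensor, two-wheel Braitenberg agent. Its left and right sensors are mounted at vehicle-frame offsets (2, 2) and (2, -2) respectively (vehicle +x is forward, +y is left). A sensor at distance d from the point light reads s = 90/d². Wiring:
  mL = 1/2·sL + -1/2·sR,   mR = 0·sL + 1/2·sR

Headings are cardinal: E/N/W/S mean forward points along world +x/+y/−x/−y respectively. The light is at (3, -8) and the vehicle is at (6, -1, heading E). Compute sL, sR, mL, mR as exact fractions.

45/53 9/5 -126/265 9/10

left sensor world pos  = (8, 1); dL² = 106
right sensor world pos = (8, -3); dR² = 50
sL = 90/106 = 45/53
sR = 90/50 = 9/5
mL = 1/2·sL + -1/2·sR = -126/265
mR = 0·sL + 1/2·sR = 9/10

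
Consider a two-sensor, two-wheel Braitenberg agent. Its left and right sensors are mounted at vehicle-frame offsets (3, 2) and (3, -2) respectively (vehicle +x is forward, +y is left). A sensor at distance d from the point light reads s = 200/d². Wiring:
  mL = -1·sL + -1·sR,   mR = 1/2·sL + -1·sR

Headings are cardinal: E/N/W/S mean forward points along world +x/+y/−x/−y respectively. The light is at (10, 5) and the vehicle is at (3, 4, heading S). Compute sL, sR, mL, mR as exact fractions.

left sensor world pos  = (5, 1); dL² = 41
right sensor world pos = (1, 1); dR² = 97
sL = 200/41 = 200/41
sR = 200/97 = 200/97
mL = -1·sL + -1·sR = -27600/3977
mR = 1/2·sL + -1·sR = 1500/3977

200/41 200/97 -27600/3977 1500/3977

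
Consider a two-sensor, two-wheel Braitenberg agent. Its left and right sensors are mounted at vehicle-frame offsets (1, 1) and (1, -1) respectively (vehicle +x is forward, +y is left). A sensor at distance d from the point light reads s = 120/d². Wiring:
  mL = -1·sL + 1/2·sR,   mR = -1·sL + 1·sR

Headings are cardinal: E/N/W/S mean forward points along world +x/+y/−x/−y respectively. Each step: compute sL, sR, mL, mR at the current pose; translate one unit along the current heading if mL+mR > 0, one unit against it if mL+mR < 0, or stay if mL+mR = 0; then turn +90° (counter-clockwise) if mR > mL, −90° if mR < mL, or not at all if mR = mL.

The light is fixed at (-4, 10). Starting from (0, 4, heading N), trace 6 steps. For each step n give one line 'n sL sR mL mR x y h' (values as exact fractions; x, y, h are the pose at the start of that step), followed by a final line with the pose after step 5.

0 60/17 12/5 -198/85 -96/85 0 4 N
1 120/73 8/3 -68/219 224/219 0 3 W
2 3/2 30/17 -21/34 9/34 -1 3 S
3 120/41 24/13 -1068/533 -576/533 -1 4 E
4 60/13 60/17 -630/221 -240/221 -2 4 N
5 24/13 120/37 -108/481 672/481 -2 3 W
final -3 3 S

n=0: pose=(0,4,N); sL=60/17, sR=12/5; mL=-198/85, mR=-96/85; mL+mR=-294/85 → advance -1; mR−mL=6/5 → turn +1·90°
n=1: pose=(0,3,W); sL=120/73, sR=8/3; mL=-68/219, mR=224/219; mL+mR=52/73 → advance +1; mR−mL=4/3 → turn +1·90°
n=2: pose=(-1,3,S); sL=3/2, sR=30/17; mL=-21/34, mR=9/34; mL+mR=-6/17 → advance -1; mR−mL=15/17 → turn +1·90°
n=3: pose=(-1,4,E); sL=120/41, sR=24/13; mL=-1068/533, mR=-576/533; mL+mR=-1644/533 → advance -1; mR−mL=12/13 → turn +1·90°
n=4: pose=(-2,4,N); sL=60/13, sR=60/17; mL=-630/221, mR=-240/221; mL+mR=-870/221 → advance -1; mR−mL=30/17 → turn +1·90°
n=5: pose=(-2,3,W); sL=24/13, sR=120/37; mL=-108/481, mR=672/481; mL+mR=564/481 → advance +1; mR−mL=60/37 → turn +1·90°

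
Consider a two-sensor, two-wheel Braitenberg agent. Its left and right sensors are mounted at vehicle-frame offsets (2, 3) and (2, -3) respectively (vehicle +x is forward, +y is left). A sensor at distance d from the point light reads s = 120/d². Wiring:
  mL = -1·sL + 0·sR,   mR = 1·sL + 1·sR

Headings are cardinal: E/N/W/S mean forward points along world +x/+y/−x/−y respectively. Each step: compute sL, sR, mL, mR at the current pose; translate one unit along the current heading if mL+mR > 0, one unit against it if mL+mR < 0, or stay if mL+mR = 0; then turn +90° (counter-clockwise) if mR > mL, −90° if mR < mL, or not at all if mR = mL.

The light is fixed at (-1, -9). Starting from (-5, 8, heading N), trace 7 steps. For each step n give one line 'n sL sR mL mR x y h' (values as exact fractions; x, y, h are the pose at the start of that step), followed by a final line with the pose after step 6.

0 12/41 60/181 -12/41 4632/7421 -5 8 N
1 40/87 40/159 -40/87 3280/4611 -5 9 W
2 6/13 3/8 -6/13 87/104 -6 9 S
3 120/409 24/41 -120/409 14736/16769 -6 8 E
4 12/41 60/181 -12/41 4632/7421 -5 8 N
5 40/87 40/159 -40/87 3280/4611 -5 9 W
6 6/13 3/8 -6/13 87/104 -6 9 S
final -6 8 E

n=0: pose=(-5,8,N); sL=12/41, sR=60/181; mL=-12/41, mR=4632/7421; mL+mR=60/181 → advance +1; mR−mL=6804/7421 → turn +1·90°
n=1: pose=(-5,9,W); sL=40/87, sR=40/159; mL=-40/87, mR=3280/4611; mL+mR=40/159 → advance +1; mR−mL=1800/1537 → turn +1·90°
n=2: pose=(-6,9,S); sL=6/13, sR=3/8; mL=-6/13, mR=87/104; mL+mR=3/8 → advance +1; mR−mL=135/104 → turn +1·90°
n=3: pose=(-6,8,E); sL=120/409, sR=24/41; mL=-120/409, mR=14736/16769; mL+mR=24/41 → advance +1; mR−mL=19656/16769 → turn +1·90°
n=4: pose=(-5,8,N); sL=12/41, sR=60/181; mL=-12/41, mR=4632/7421; mL+mR=60/181 → advance +1; mR−mL=6804/7421 → turn +1·90°
n=5: pose=(-5,9,W); sL=40/87, sR=40/159; mL=-40/87, mR=3280/4611; mL+mR=40/159 → advance +1; mR−mL=1800/1537 → turn +1·90°
n=6: pose=(-6,9,S); sL=6/13, sR=3/8; mL=-6/13, mR=87/104; mL+mR=3/8 → advance +1; mR−mL=135/104 → turn +1·90°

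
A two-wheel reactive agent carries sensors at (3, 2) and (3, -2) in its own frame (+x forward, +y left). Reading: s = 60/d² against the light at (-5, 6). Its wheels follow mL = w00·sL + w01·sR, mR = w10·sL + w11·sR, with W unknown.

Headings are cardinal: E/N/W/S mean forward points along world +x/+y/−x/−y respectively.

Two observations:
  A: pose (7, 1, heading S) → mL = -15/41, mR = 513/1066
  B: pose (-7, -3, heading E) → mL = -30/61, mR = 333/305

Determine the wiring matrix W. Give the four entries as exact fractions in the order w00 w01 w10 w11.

0 -1 1/2 1

obs A: pose=(7,1,S) → sL=3/13, sR=15/41, mL=-15/41, mR=513/1066
obs B: pose=(-7,-3,E) → sL=6/5, sR=30/61, mL=-30/61, mR=333/305
sensor matrix S = [[3/13, 15/41], [6/5, 30/61]]; det S = -10584/32513
solve [mL_A; mL_B] = S·[w00; w01] and [mR_A; mR_B] = S·[w10; w11]:
  w00 = 0, w01 = -1, w10 = 1/2, w11 = 1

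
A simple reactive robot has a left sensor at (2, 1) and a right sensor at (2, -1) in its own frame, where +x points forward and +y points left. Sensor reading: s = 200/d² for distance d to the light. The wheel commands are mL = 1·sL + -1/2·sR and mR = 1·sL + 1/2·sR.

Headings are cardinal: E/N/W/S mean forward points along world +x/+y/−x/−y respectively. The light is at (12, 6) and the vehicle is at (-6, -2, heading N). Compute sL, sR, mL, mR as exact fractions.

left sensor world pos  = (-7, 0); dL² = 397
right sensor world pos = (-5, 0); dR² = 325
sL = 200/397 = 200/397
sR = 200/325 = 8/13
mL = 1·sL + -1/2·sR = 1012/5161
mR = 1·sL + 1/2·sR = 4188/5161

200/397 8/13 1012/5161 4188/5161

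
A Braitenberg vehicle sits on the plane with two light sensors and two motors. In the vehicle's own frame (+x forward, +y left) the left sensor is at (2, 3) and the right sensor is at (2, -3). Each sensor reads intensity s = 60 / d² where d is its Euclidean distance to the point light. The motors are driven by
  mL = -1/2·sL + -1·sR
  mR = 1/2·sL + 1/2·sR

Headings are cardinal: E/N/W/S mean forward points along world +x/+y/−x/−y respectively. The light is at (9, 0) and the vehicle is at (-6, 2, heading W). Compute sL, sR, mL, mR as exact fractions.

6/29 30/157 -1341/4553 906/4553

left sensor world pos  = (-8, -1); dL² = 290
right sensor world pos = (-8, 5); dR² = 314
sL = 60/290 = 6/29
sR = 60/314 = 30/157
mL = -1/2·sL + -1·sR = -1341/4553
mR = 1/2·sL + 1/2·sR = 906/4553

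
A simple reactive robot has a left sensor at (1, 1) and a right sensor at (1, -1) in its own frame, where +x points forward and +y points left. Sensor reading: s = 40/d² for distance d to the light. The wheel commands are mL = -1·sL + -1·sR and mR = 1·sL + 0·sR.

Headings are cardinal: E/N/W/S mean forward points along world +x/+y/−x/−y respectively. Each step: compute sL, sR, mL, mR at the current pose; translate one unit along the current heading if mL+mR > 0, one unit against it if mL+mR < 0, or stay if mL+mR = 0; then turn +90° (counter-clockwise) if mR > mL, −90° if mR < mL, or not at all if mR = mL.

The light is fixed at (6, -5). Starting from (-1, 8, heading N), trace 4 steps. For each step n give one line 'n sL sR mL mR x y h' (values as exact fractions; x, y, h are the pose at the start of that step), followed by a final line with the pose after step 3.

0 2/13 5/29 -123/377 2/13 -1 8 N
1 8/37 40/233 -3344/8621 8/37 -1 7 W
2 20/73 4/17 -632/1241 20/73 0 7 S
3 40/221 40/169 -1200/2873 40/221 0 8 E
final -1 8 N

n=0: pose=(-1,8,N); sL=2/13, sR=5/29; mL=-123/377, mR=2/13; mL+mR=-5/29 → advance -1; mR−mL=181/377 → turn +1·90°
n=1: pose=(-1,7,W); sL=8/37, sR=40/233; mL=-3344/8621, mR=8/37; mL+mR=-40/233 → advance -1; mR−mL=5208/8621 → turn +1·90°
n=2: pose=(0,7,S); sL=20/73, sR=4/17; mL=-632/1241, mR=20/73; mL+mR=-4/17 → advance -1; mR−mL=972/1241 → turn +1·90°
n=3: pose=(0,8,E); sL=40/221, sR=40/169; mL=-1200/2873, mR=40/221; mL+mR=-40/169 → advance -1; mR−mL=1720/2873 → turn +1·90°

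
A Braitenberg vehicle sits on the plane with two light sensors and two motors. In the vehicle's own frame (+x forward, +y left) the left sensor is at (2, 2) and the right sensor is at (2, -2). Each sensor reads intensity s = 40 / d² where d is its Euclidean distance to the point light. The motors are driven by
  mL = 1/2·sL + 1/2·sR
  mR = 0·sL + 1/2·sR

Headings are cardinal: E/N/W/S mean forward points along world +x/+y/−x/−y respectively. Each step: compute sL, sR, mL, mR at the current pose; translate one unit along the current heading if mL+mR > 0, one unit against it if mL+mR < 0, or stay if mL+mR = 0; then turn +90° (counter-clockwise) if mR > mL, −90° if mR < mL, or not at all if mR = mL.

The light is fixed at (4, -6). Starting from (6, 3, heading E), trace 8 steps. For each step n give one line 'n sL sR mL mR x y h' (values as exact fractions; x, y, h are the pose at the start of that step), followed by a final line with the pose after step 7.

n=0: pose=(6,3,E); sL=40/137, sR=8/13; mL=808/1781, mR=4/13; mL+mR=1356/1781 → advance +1; mR−mL=-20/137 → turn -1·90°
n=1: pose=(7,3,S); sL=20/37, sR=4/5; mL=124/185, mR=2/5; mL+mR=198/185 → advance +1; mR−mL=-10/37 → turn -1·90°
n=2: pose=(7,2,W); sL=40/37, sR=40/101; mL=2760/3737, mR=20/101; mL+mR=3500/3737 → advance +1; mR−mL=-20/37 → turn -1·90°
n=3: pose=(6,2,N); sL=2/5, sR=10/29; mL=54/145, mR=5/29; mL+mR=79/145 → advance +1; mR−mL=-1/5 → turn -1·90°
n=4: pose=(6,3,E); sL=40/137, sR=8/13; mL=808/1781, mR=4/13; mL+mR=1356/1781 → advance +1; mR−mL=-20/137 → turn -1·90°
n=5: pose=(7,3,S); sL=20/37, sR=4/5; mL=124/185, mR=2/5; mL+mR=198/185 → advance +1; mR−mL=-10/37 → turn -1·90°
n=6: pose=(7,2,W); sL=40/37, sR=40/101; mL=2760/3737, mR=20/101; mL+mR=3500/3737 → advance +1; mR−mL=-20/37 → turn -1·90°
n=7: pose=(6,2,N); sL=2/5, sR=10/29; mL=54/145, mR=5/29; mL+mR=79/145 → advance +1; mR−mL=-1/5 → turn -1·90°

0 40/137 8/13 808/1781 4/13 6 3 E
1 20/37 4/5 124/185 2/5 7 3 S
2 40/37 40/101 2760/3737 20/101 7 2 W
3 2/5 10/29 54/145 5/29 6 2 N
4 40/137 8/13 808/1781 4/13 6 3 E
5 20/37 4/5 124/185 2/5 7 3 S
6 40/37 40/101 2760/3737 20/101 7 2 W
7 2/5 10/29 54/145 5/29 6 2 N
final 6 3 E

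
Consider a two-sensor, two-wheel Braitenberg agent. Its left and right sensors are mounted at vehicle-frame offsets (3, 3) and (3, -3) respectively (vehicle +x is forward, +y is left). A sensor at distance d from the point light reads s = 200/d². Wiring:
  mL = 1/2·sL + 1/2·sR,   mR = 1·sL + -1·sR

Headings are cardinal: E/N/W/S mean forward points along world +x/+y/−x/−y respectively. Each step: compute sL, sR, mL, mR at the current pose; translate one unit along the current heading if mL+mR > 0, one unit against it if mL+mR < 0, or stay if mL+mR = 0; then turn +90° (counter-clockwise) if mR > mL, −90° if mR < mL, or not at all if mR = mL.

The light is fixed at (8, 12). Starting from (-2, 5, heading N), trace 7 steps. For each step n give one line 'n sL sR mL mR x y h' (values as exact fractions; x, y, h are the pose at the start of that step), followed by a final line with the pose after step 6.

n=0: pose=(-2,5,N); sL=40/37, sR=40/13; mL=1000/481, mR=-960/481; mL+mR=40/481 → advance +1; mR−mL=-1960/481 → turn -1·90°
n=1: pose=(-2,6,E); sL=100/29, sR=20/13; mL=940/377, mR=720/377; mL+mR=1660/377 → advance +1; mR−mL=-220/377 → turn -1·90°
n=2: pose=(-1,6,S); sL=200/117, sR=8/9; mL=152/117, mR=32/39; mL+mR=248/117 → advance +1; mR−mL=-56/117 → turn -1·90°
n=3: pose=(-1,5,W); sL=50/61, sR=5/4; mL=505/488, mR=-105/244; mL+mR=295/488 → advance +1; mR−mL=-715/488 → turn -1·90°
n=4: pose=(-2,5,N); sL=40/37, sR=40/13; mL=1000/481, mR=-960/481; mL+mR=40/481 → advance +1; mR−mL=-1960/481 → turn -1·90°
n=5: pose=(-2,6,E); sL=100/29, sR=20/13; mL=940/377, mR=720/377; mL+mR=1660/377 → advance +1; mR−mL=-220/377 → turn -1·90°
n=6: pose=(-1,6,S); sL=200/117, sR=8/9; mL=152/117, mR=32/39; mL+mR=248/117 → advance +1; mR−mL=-56/117 → turn -1·90°

0 40/37 40/13 1000/481 -960/481 -2 5 N
1 100/29 20/13 940/377 720/377 -2 6 E
2 200/117 8/9 152/117 32/39 -1 6 S
3 50/61 5/4 505/488 -105/244 -1 5 W
4 40/37 40/13 1000/481 -960/481 -2 5 N
5 100/29 20/13 940/377 720/377 -2 6 E
6 200/117 8/9 152/117 32/39 -1 6 S
final -1 5 W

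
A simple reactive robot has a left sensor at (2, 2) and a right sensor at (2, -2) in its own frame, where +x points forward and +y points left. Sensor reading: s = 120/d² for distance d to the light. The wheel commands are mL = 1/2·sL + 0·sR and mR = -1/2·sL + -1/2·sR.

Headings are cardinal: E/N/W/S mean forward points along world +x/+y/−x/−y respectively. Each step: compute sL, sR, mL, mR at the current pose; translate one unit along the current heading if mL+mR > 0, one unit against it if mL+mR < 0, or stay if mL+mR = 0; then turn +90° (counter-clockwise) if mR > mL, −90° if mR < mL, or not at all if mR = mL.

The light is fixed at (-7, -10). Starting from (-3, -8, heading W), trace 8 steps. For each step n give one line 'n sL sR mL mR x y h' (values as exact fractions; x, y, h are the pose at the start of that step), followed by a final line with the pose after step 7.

n=0: pose=(-3,-8,W); sL=30, sR=6; mL=15, mR=-18; mL+mR=-3 → advance -1; mR−mL=-33 → turn -1·90°
n=1: pose=(-2,-8,N); sL=24/5, sR=24/13; mL=12/5, mR=-216/65; mL+mR=-12/13 → advance -1; mR−mL=-372/65 → turn -1·90°
n=2: pose=(-2,-9,E); sL=60/29, sR=12/5; mL=30/29, mR=-324/145; mL+mR=-6/5 → advance -1; mR−mL=-474/145 → turn -1·90°
n=3: pose=(-3,-9,S); sL=120/37, sR=24; mL=60/37, mR=-504/37; mL+mR=-12 → advance -1; mR−mL=-564/37 → turn -1·90°
n=4: pose=(-3,-8,W); sL=30, sR=6; mL=15, mR=-18; mL+mR=-3 → advance -1; mR−mL=-33 → turn -1·90°
n=5: pose=(-2,-8,N); sL=24/5, sR=24/13; mL=12/5, mR=-216/65; mL+mR=-12/13 → advance -1; mR−mL=-372/65 → turn -1·90°
n=6: pose=(-2,-9,E); sL=60/29, sR=12/5; mL=30/29, mR=-324/145; mL+mR=-6/5 → advance -1; mR−mL=-474/145 → turn -1·90°
n=7: pose=(-3,-9,S); sL=120/37, sR=24; mL=60/37, mR=-504/37; mL+mR=-12 → advance -1; mR−mL=-564/37 → turn -1·90°

0 30 6 15 -18 -3 -8 W
1 24/5 24/13 12/5 -216/65 -2 -8 N
2 60/29 12/5 30/29 -324/145 -2 -9 E
3 120/37 24 60/37 -504/37 -3 -9 S
4 30 6 15 -18 -3 -8 W
5 24/5 24/13 12/5 -216/65 -2 -8 N
6 60/29 12/5 30/29 -324/145 -2 -9 E
7 120/37 24 60/37 -504/37 -3 -9 S
final -3 -8 W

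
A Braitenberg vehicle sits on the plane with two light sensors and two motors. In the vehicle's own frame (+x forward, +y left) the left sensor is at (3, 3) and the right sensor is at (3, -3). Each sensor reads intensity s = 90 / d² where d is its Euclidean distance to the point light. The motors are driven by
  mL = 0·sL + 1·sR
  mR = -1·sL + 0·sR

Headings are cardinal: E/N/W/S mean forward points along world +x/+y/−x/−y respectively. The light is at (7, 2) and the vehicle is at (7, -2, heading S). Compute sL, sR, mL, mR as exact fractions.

45/29 45/29 45/29 -45/29

left sensor world pos  = (10, -5); dL² = 58
right sensor world pos = (4, -5); dR² = 58
sL = 90/58 = 45/29
sR = 90/58 = 45/29
mL = 0·sL + 1·sR = 45/29
mR = -1·sL + 0·sR = -45/29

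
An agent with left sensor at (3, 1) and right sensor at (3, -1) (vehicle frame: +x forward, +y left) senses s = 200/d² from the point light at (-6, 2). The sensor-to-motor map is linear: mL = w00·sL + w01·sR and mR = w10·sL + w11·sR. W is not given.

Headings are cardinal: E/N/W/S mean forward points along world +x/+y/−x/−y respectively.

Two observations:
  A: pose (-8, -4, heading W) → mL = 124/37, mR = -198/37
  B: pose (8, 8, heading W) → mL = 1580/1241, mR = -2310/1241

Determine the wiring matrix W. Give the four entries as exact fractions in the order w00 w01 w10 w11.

obs A: pose=(-8,-4,W) → sL=100/37, sR=4, mL=124/37, mR=-198/37
obs B: pose=(8,8,W) → sL=100/73, sR=20/17, mL=1580/1241, mR=-2310/1241
sensor matrix S = [[100/37, 4], [100/73, 20/17]]; det S = -105600/45917
solve [mL_A; mL_B] = S·[w00; w01] and [mR_A; mR_B] = S·[w10; w11]:
  w00 = 1/2, w01 = 1/2, w10 = -1/2, w11 = -1

1/2 1/2 -1/2 -1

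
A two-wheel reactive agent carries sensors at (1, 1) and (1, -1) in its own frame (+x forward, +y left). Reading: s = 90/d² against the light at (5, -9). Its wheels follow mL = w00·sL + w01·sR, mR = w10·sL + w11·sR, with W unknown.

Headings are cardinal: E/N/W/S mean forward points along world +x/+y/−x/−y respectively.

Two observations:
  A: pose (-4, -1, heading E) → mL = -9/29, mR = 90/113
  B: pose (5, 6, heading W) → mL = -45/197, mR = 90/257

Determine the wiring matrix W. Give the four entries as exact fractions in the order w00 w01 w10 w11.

-1/2 0 0 1

obs A: pose=(-4,-1,E) → sL=18/29, sR=90/113, mL=-9/29, mR=90/113
obs B: pose=(5,6,W) → sL=90/197, sR=90/257, mL=-45/197, mR=90/257
sensor matrix S = [[18/29, 90/113], [90/197, 90/257]]; det S = -24306480/165911233
solve [mL_A; mL_B] = S·[w00; w01] and [mR_A; mR_B] = S·[w10; w11]:
  w00 = -1/2, w01 = 0, w10 = 0, w11 = 1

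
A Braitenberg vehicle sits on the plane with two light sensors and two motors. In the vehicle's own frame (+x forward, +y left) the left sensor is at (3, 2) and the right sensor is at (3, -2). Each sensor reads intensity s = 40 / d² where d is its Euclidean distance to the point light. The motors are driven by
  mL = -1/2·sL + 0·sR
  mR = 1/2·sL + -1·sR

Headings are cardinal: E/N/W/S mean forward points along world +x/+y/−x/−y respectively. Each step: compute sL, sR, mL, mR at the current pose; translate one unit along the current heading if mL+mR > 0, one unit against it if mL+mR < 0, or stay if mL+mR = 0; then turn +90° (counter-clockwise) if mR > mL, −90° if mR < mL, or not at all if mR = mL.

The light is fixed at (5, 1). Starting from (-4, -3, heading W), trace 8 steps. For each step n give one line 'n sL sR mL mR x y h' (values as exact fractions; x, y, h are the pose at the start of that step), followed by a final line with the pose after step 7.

n=0: pose=(-4,-3,W); sL=2/9, sR=10/37; mL=-1/9, mR=-53/333; mL+mR=-10/37 → advance -1; mR−mL=-16/333 → turn -1·90°
n=1: pose=(-3,-3,N); sL=40/101, sR=40/37; mL=-20/101, mR=-3300/3737; mL+mR=-40/37 → advance -1; mR−mL=-2560/3737 → turn -1·90°
n=2: pose=(-3,-4,E); sL=20/17, sR=20/37; mL=-10/17, mR=30/629; mL+mR=-20/37 → advance -1; mR−mL=400/629 → turn +1·90°
n=3: pose=(-4,-4,N); sL=8/25, sR=40/53; mL=-4/25, mR=-788/1325; mL+mR=-40/53 → advance -1; mR−mL=-576/1325 → turn -1·90°
n=4: pose=(-4,-5,E); sL=10/13, sR=2/5; mL=-5/13, mR=-1/65; mL+mR=-2/5 → advance -1; mR−mL=24/65 → turn +1·90°
n=5: pose=(-5,-5,N); sL=40/153, sR=40/73; mL=-20/153, mR=-4660/11169; mL+mR=-40/73 → advance -1; mR−mL=-3200/11169 → turn -1·90°
n=6: pose=(-5,-6,E); sL=20/37, sR=4/13; mL=-10/37, mR=-18/481; mL+mR=-4/13 → advance -1; mR−mL=112/481 → turn +1·90°
n=7: pose=(-6,-6,N); sL=8/37, sR=40/97; mL=-4/37, mR=-1092/3589; mL+mR=-40/97 → advance -1; mR−mL=-704/3589 → turn -1·90°

0 2/9 10/37 -1/9 -53/333 -4 -3 W
1 40/101 40/37 -20/101 -3300/3737 -3 -3 N
2 20/17 20/37 -10/17 30/629 -3 -4 E
3 8/25 40/53 -4/25 -788/1325 -4 -4 N
4 10/13 2/5 -5/13 -1/65 -4 -5 E
5 40/153 40/73 -20/153 -4660/11169 -5 -5 N
6 20/37 4/13 -10/37 -18/481 -5 -6 E
7 8/37 40/97 -4/37 -1092/3589 -6 -6 N
final -6 -7 E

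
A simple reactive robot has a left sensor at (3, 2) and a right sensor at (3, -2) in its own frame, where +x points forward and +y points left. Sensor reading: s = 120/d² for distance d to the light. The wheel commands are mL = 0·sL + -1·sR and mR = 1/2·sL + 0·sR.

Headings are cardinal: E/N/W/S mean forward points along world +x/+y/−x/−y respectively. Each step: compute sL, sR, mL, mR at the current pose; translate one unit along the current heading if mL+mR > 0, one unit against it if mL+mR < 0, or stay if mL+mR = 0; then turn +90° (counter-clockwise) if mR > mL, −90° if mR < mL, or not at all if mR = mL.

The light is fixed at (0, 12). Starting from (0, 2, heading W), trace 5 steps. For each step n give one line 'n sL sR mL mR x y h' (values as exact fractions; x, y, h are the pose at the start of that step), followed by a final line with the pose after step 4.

0 40/51 120/73 -120/73 20/51 0 2 W
1 60/89 12/17 -12/17 30/89 1 2 S
2 24/13 120/137 -120/137 12/13 1 3 E
3 10/3 30/13 -30/13 5/3 2 3 N
4 24/29 24/13 -24/13 12/29 2 2 W
final 3 2 S

n=0: pose=(0,2,W); sL=40/51, sR=120/73; mL=-120/73, mR=20/51; mL+mR=-4660/3723 → advance -1; mR−mL=7580/3723 → turn +1·90°
n=1: pose=(1,2,S); sL=60/89, sR=12/17; mL=-12/17, mR=30/89; mL+mR=-558/1513 → advance -1; mR−mL=1578/1513 → turn +1·90°
n=2: pose=(1,3,E); sL=24/13, sR=120/137; mL=-120/137, mR=12/13; mL+mR=84/1781 → advance +1; mR−mL=3204/1781 → turn +1·90°
n=3: pose=(2,3,N); sL=10/3, sR=30/13; mL=-30/13, mR=5/3; mL+mR=-25/39 → advance -1; mR−mL=155/39 → turn +1·90°
n=4: pose=(2,2,W); sL=24/29, sR=24/13; mL=-24/13, mR=12/29; mL+mR=-540/377 → advance -1; mR−mL=852/377 → turn +1·90°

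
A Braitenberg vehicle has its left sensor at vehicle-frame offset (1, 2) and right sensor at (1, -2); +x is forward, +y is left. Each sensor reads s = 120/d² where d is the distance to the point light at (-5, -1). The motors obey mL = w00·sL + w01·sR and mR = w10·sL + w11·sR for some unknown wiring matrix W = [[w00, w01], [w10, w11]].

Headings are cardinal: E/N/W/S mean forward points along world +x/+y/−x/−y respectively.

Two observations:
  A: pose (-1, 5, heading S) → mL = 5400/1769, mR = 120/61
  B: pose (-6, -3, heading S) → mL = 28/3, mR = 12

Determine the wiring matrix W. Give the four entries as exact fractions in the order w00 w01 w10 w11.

1/2 1/2 1 0

obs A: pose=(-1,5,S) → sL=120/61, sR=120/29, mL=5400/1769, mR=120/61
obs B: pose=(-6,-3,S) → sL=12, sR=20/3, mL=28/3, mR=12
sensor matrix S = [[120/61, 120/29], [12, 20/3]]; det S = -64640/1769
solve [mL_A; mL_B] = S·[w00; w01] and [mR_A; mR_B] = S·[w10; w11]:
  w00 = 1/2, w01 = 1/2, w10 = 1, w11 = 0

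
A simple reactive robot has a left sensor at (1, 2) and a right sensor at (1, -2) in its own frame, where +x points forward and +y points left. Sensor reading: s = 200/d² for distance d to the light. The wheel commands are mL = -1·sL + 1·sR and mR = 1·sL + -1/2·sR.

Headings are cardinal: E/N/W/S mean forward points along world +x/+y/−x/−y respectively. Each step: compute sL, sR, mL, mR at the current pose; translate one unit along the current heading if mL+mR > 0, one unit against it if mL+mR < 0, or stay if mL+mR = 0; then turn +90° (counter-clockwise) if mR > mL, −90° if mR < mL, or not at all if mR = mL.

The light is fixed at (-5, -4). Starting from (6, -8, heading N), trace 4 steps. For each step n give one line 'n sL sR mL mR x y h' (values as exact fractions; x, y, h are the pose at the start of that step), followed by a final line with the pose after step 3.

0 20/9 100/89 -880/801 1330/801 6 -8 N
1 8/5 200/101 192/505 308/505 6 -7 W
2 5/4 5/2 5/4 0 5 -7 S
3 200/117 40/17 1280/1989 1060/1989 5 -8 W
final 4 -8 N

n=0: pose=(6,-8,N); sL=20/9, sR=100/89; mL=-880/801, mR=1330/801; mL+mR=50/89 → advance +1; mR−mL=2210/801 → turn +1·90°
n=1: pose=(6,-7,W); sL=8/5, sR=200/101; mL=192/505, mR=308/505; mL+mR=100/101 → advance +1; mR−mL=116/505 → turn +1·90°
n=2: pose=(5,-7,S); sL=5/4, sR=5/2; mL=5/4, mR=0; mL+mR=5/4 → advance +1; mR−mL=-5/4 → turn -1·90°
n=3: pose=(5,-8,W); sL=200/117, sR=40/17; mL=1280/1989, mR=1060/1989; mL+mR=20/17 → advance +1; mR−mL=-220/1989 → turn -1·90°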